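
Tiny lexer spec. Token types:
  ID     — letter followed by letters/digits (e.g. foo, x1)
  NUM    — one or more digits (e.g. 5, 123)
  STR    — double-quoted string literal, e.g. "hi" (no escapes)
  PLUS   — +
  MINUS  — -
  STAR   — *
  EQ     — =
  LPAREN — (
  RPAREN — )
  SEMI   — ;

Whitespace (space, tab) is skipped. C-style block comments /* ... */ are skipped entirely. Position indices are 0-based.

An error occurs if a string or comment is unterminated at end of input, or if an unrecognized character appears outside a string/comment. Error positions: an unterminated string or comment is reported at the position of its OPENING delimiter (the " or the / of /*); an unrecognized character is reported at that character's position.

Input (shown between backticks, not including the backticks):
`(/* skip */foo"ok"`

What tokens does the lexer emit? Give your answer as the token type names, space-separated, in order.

Answer: LPAREN ID STR

Derivation:
pos=0: emit LPAREN '('
pos=1: enter COMMENT mode (saw '/*')
exit COMMENT mode (now at pos=11)
pos=11: emit ID 'foo' (now at pos=14)
pos=14: enter STRING mode
pos=14: emit STR "ok" (now at pos=18)
DONE. 3 tokens: [LPAREN, ID, STR]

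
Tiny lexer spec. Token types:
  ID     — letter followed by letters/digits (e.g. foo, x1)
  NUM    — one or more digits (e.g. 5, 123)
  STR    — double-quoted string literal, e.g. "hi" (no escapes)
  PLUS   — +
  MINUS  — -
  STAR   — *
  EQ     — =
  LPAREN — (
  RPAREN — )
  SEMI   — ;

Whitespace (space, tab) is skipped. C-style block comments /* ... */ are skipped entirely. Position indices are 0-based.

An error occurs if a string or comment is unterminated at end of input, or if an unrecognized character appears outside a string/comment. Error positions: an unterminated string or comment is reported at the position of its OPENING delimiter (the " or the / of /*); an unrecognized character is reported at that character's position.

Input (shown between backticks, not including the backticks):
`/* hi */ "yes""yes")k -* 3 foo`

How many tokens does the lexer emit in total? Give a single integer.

pos=0: enter COMMENT mode (saw '/*')
exit COMMENT mode (now at pos=8)
pos=9: enter STRING mode
pos=9: emit STR "yes" (now at pos=14)
pos=14: enter STRING mode
pos=14: emit STR "yes" (now at pos=19)
pos=19: emit RPAREN ')'
pos=20: emit ID 'k' (now at pos=21)
pos=22: emit MINUS '-'
pos=23: emit STAR '*'
pos=25: emit NUM '3' (now at pos=26)
pos=27: emit ID 'foo' (now at pos=30)
DONE. 8 tokens: [STR, STR, RPAREN, ID, MINUS, STAR, NUM, ID]

Answer: 8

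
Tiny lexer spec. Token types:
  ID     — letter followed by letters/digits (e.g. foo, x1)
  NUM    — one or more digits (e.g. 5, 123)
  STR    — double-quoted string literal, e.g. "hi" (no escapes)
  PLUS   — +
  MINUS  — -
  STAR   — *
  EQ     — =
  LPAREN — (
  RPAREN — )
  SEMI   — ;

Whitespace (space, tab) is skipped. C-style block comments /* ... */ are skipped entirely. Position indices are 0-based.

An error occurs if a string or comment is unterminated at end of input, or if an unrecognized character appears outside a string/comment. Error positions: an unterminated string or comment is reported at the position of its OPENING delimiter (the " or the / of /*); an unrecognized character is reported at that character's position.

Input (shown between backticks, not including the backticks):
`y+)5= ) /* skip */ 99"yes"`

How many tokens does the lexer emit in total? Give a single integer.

Answer: 8

Derivation:
pos=0: emit ID 'y' (now at pos=1)
pos=1: emit PLUS '+'
pos=2: emit RPAREN ')'
pos=3: emit NUM '5' (now at pos=4)
pos=4: emit EQ '='
pos=6: emit RPAREN ')'
pos=8: enter COMMENT mode (saw '/*')
exit COMMENT mode (now at pos=18)
pos=19: emit NUM '99' (now at pos=21)
pos=21: enter STRING mode
pos=21: emit STR "yes" (now at pos=26)
DONE. 8 tokens: [ID, PLUS, RPAREN, NUM, EQ, RPAREN, NUM, STR]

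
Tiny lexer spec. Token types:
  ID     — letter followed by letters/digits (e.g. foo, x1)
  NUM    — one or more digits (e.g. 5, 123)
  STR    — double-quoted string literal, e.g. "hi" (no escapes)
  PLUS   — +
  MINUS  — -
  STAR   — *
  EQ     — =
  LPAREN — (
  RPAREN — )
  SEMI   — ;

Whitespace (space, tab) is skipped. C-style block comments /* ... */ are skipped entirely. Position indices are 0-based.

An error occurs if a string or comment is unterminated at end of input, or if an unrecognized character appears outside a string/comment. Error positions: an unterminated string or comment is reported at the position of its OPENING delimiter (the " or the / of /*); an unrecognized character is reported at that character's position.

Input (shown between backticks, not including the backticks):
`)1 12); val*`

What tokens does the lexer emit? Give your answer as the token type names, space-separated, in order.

Answer: RPAREN NUM NUM RPAREN SEMI ID STAR

Derivation:
pos=0: emit RPAREN ')'
pos=1: emit NUM '1' (now at pos=2)
pos=3: emit NUM '12' (now at pos=5)
pos=5: emit RPAREN ')'
pos=6: emit SEMI ';'
pos=8: emit ID 'val' (now at pos=11)
pos=11: emit STAR '*'
DONE. 7 tokens: [RPAREN, NUM, NUM, RPAREN, SEMI, ID, STAR]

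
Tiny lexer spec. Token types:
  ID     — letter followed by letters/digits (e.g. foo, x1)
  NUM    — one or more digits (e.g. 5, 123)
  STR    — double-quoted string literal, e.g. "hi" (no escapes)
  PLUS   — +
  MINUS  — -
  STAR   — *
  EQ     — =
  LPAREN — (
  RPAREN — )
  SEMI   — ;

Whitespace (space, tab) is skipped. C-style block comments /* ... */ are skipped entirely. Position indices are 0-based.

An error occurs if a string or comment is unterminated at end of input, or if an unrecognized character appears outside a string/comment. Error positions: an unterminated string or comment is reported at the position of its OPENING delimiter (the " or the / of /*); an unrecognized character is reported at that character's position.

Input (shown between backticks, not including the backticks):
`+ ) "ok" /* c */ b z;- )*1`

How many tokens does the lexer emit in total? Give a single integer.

Answer: 10

Derivation:
pos=0: emit PLUS '+'
pos=2: emit RPAREN ')'
pos=4: enter STRING mode
pos=4: emit STR "ok" (now at pos=8)
pos=9: enter COMMENT mode (saw '/*')
exit COMMENT mode (now at pos=16)
pos=17: emit ID 'b' (now at pos=18)
pos=19: emit ID 'z' (now at pos=20)
pos=20: emit SEMI ';'
pos=21: emit MINUS '-'
pos=23: emit RPAREN ')'
pos=24: emit STAR '*'
pos=25: emit NUM '1' (now at pos=26)
DONE. 10 tokens: [PLUS, RPAREN, STR, ID, ID, SEMI, MINUS, RPAREN, STAR, NUM]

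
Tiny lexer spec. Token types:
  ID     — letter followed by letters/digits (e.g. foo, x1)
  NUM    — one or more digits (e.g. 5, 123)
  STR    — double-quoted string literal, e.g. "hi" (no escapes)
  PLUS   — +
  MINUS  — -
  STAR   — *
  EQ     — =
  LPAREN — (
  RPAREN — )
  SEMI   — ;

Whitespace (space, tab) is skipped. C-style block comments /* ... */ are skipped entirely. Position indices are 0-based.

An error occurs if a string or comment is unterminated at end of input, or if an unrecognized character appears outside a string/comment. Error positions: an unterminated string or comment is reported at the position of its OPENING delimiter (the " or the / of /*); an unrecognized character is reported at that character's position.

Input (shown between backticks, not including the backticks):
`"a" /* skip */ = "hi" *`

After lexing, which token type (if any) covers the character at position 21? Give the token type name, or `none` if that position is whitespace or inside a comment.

pos=0: enter STRING mode
pos=0: emit STR "a" (now at pos=3)
pos=4: enter COMMENT mode (saw '/*')
exit COMMENT mode (now at pos=14)
pos=15: emit EQ '='
pos=17: enter STRING mode
pos=17: emit STR "hi" (now at pos=21)
pos=22: emit STAR '*'
DONE. 4 tokens: [STR, EQ, STR, STAR]
Position 21: char is ' ' -> none

Answer: none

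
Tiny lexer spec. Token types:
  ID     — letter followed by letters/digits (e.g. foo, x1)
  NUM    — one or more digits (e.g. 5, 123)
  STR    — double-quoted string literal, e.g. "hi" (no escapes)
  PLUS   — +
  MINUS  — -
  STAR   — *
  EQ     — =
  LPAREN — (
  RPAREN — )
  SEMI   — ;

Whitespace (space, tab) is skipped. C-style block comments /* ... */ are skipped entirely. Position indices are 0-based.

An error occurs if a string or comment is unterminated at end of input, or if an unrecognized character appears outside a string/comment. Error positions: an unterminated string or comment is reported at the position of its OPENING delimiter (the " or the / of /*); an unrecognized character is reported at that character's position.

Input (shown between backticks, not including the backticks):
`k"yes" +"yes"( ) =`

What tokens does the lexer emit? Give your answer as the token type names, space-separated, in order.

pos=0: emit ID 'k' (now at pos=1)
pos=1: enter STRING mode
pos=1: emit STR "yes" (now at pos=6)
pos=7: emit PLUS '+'
pos=8: enter STRING mode
pos=8: emit STR "yes" (now at pos=13)
pos=13: emit LPAREN '('
pos=15: emit RPAREN ')'
pos=17: emit EQ '='
DONE. 7 tokens: [ID, STR, PLUS, STR, LPAREN, RPAREN, EQ]

Answer: ID STR PLUS STR LPAREN RPAREN EQ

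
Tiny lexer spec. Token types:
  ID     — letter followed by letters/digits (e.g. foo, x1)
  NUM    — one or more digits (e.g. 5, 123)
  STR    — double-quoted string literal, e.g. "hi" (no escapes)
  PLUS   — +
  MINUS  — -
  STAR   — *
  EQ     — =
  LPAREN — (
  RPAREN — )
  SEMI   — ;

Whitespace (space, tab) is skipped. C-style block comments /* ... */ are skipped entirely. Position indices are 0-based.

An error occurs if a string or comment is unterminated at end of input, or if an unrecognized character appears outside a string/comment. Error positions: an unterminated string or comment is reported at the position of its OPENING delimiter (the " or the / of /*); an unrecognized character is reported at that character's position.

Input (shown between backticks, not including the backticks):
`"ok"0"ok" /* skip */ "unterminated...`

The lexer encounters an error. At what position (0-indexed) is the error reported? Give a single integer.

Answer: 21

Derivation:
pos=0: enter STRING mode
pos=0: emit STR "ok" (now at pos=4)
pos=4: emit NUM '0' (now at pos=5)
pos=5: enter STRING mode
pos=5: emit STR "ok" (now at pos=9)
pos=10: enter COMMENT mode (saw '/*')
exit COMMENT mode (now at pos=20)
pos=21: enter STRING mode
pos=21: ERROR — unterminated string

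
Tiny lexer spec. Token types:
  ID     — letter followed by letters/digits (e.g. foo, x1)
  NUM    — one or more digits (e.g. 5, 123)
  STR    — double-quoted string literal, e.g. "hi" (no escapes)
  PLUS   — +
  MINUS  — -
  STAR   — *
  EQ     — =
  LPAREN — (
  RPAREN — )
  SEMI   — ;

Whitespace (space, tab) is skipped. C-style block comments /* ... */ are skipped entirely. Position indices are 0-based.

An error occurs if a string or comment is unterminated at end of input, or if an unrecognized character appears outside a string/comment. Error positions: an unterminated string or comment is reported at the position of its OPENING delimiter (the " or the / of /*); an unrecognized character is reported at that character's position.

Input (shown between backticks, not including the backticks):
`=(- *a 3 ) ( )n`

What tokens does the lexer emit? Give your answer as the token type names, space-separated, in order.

Answer: EQ LPAREN MINUS STAR ID NUM RPAREN LPAREN RPAREN ID

Derivation:
pos=0: emit EQ '='
pos=1: emit LPAREN '('
pos=2: emit MINUS '-'
pos=4: emit STAR '*'
pos=5: emit ID 'a' (now at pos=6)
pos=7: emit NUM '3' (now at pos=8)
pos=9: emit RPAREN ')'
pos=11: emit LPAREN '('
pos=13: emit RPAREN ')'
pos=14: emit ID 'n' (now at pos=15)
DONE. 10 tokens: [EQ, LPAREN, MINUS, STAR, ID, NUM, RPAREN, LPAREN, RPAREN, ID]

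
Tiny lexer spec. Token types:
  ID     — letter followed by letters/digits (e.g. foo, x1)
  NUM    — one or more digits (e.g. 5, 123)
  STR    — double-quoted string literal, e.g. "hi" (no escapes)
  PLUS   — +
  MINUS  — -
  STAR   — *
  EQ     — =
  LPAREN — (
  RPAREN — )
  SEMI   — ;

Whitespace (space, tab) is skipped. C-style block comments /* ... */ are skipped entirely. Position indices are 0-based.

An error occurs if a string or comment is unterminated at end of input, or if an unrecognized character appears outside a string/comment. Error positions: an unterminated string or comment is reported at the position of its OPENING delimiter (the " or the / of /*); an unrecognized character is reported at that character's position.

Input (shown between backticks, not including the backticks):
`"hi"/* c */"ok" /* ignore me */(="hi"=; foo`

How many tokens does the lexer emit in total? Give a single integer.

pos=0: enter STRING mode
pos=0: emit STR "hi" (now at pos=4)
pos=4: enter COMMENT mode (saw '/*')
exit COMMENT mode (now at pos=11)
pos=11: enter STRING mode
pos=11: emit STR "ok" (now at pos=15)
pos=16: enter COMMENT mode (saw '/*')
exit COMMENT mode (now at pos=31)
pos=31: emit LPAREN '('
pos=32: emit EQ '='
pos=33: enter STRING mode
pos=33: emit STR "hi" (now at pos=37)
pos=37: emit EQ '='
pos=38: emit SEMI ';'
pos=40: emit ID 'foo' (now at pos=43)
DONE. 8 tokens: [STR, STR, LPAREN, EQ, STR, EQ, SEMI, ID]

Answer: 8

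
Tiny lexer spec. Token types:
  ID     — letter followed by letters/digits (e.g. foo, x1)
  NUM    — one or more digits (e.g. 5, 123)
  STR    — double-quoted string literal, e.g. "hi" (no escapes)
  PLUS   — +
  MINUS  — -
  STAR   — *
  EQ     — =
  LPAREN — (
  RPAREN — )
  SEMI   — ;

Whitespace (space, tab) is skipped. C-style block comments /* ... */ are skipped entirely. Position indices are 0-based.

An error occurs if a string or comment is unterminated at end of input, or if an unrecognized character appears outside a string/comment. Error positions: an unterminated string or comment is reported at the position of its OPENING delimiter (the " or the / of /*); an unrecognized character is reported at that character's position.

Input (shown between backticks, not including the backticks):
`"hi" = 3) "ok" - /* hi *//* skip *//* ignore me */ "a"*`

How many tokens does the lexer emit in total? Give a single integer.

Answer: 8

Derivation:
pos=0: enter STRING mode
pos=0: emit STR "hi" (now at pos=4)
pos=5: emit EQ '='
pos=7: emit NUM '3' (now at pos=8)
pos=8: emit RPAREN ')'
pos=10: enter STRING mode
pos=10: emit STR "ok" (now at pos=14)
pos=15: emit MINUS '-'
pos=17: enter COMMENT mode (saw '/*')
exit COMMENT mode (now at pos=25)
pos=25: enter COMMENT mode (saw '/*')
exit COMMENT mode (now at pos=35)
pos=35: enter COMMENT mode (saw '/*')
exit COMMENT mode (now at pos=50)
pos=51: enter STRING mode
pos=51: emit STR "a" (now at pos=54)
pos=54: emit STAR '*'
DONE. 8 tokens: [STR, EQ, NUM, RPAREN, STR, MINUS, STR, STAR]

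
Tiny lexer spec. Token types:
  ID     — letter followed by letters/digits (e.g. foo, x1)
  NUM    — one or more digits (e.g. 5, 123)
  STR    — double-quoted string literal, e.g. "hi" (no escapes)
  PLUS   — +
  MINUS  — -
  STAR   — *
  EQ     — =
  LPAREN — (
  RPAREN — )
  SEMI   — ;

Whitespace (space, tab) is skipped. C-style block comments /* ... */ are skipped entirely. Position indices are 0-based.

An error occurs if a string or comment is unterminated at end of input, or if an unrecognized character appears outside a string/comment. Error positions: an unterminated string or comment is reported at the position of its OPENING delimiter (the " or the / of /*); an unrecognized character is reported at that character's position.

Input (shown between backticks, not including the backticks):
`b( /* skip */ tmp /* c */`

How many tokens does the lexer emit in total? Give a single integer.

Answer: 3

Derivation:
pos=0: emit ID 'b' (now at pos=1)
pos=1: emit LPAREN '('
pos=3: enter COMMENT mode (saw '/*')
exit COMMENT mode (now at pos=13)
pos=14: emit ID 'tmp' (now at pos=17)
pos=18: enter COMMENT mode (saw '/*')
exit COMMENT mode (now at pos=25)
DONE. 3 tokens: [ID, LPAREN, ID]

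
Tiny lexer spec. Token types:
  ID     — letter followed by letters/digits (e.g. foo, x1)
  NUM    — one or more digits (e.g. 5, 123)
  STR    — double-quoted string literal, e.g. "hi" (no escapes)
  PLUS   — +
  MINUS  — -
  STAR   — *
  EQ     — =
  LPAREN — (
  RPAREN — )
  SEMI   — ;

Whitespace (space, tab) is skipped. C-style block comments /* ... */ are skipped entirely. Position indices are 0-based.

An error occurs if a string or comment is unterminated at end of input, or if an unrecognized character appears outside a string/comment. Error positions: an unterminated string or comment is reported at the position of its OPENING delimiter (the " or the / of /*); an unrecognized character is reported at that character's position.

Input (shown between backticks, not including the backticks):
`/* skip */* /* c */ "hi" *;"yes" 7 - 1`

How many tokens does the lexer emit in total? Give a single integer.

Answer: 8

Derivation:
pos=0: enter COMMENT mode (saw '/*')
exit COMMENT mode (now at pos=10)
pos=10: emit STAR '*'
pos=12: enter COMMENT mode (saw '/*')
exit COMMENT mode (now at pos=19)
pos=20: enter STRING mode
pos=20: emit STR "hi" (now at pos=24)
pos=25: emit STAR '*'
pos=26: emit SEMI ';'
pos=27: enter STRING mode
pos=27: emit STR "yes" (now at pos=32)
pos=33: emit NUM '7' (now at pos=34)
pos=35: emit MINUS '-'
pos=37: emit NUM '1' (now at pos=38)
DONE. 8 tokens: [STAR, STR, STAR, SEMI, STR, NUM, MINUS, NUM]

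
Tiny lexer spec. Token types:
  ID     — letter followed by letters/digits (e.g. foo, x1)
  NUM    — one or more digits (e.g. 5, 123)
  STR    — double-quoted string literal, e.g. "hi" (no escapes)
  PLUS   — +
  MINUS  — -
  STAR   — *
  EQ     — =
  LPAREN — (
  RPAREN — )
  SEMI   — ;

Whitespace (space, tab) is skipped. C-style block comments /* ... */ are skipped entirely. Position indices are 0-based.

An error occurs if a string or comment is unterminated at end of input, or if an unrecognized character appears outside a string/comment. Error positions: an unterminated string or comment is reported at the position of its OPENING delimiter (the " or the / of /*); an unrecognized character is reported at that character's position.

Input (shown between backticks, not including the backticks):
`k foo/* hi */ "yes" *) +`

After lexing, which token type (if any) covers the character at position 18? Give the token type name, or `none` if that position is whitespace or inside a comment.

Answer: STR

Derivation:
pos=0: emit ID 'k' (now at pos=1)
pos=2: emit ID 'foo' (now at pos=5)
pos=5: enter COMMENT mode (saw '/*')
exit COMMENT mode (now at pos=13)
pos=14: enter STRING mode
pos=14: emit STR "yes" (now at pos=19)
pos=20: emit STAR '*'
pos=21: emit RPAREN ')'
pos=23: emit PLUS '+'
DONE. 6 tokens: [ID, ID, STR, STAR, RPAREN, PLUS]
Position 18: char is '"' -> STR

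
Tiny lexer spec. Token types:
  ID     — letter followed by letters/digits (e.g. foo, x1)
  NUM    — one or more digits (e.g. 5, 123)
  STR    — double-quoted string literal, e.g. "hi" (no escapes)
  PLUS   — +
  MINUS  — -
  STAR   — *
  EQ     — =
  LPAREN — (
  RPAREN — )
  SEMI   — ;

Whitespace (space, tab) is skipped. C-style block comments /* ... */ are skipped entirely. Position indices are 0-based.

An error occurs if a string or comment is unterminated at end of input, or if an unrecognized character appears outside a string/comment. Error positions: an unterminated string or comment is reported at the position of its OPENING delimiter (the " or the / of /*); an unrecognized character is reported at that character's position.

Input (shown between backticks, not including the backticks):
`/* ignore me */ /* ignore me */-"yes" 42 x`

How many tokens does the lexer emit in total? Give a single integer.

pos=0: enter COMMENT mode (saw '/*')
exit COMMENT mode (now at pos=15)
pos=16: enter COMMENT mode (saw '/*')
exit COMMENT mode (now at pos=31)
pos=31: emit MINUS '-'
pos=32: enter STRING mode
pos=32: emit STR "yes" (now at pos=37)
pos=38: emit NUM '42' (now at pos=40)
pos=41: emit ID 'x' (now at pos=42)
DONE. 4 tokens: [MINUS, STR, NUM, ID]

Answer: 4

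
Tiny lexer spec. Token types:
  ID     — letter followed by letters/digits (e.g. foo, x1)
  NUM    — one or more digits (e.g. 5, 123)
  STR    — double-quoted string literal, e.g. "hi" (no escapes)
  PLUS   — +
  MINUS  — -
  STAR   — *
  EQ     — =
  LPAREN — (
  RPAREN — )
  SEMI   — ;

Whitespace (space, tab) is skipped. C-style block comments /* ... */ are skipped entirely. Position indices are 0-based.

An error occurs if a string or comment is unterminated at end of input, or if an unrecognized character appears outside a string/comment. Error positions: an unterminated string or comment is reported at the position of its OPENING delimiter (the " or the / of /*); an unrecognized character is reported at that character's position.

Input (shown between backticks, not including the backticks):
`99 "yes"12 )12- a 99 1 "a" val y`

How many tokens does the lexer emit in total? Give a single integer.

pos=0: emit NUM '99' (now at pos=2)
pos=3: enter STRING mode
pos=3: emit STR "yes" (now at pos=8)
pos=8: emit NUM '12' (now at pos=10)
pos=11: emit RPAREN ')'
pos=12: emit NUM '12' (now at pos=14)
pos=14: emit MINUS '-'
pos=16: emit ID 'a' (now at pos=17)
pos=18: emit NUM '99' (now at pos=20)
pos=21: emit NUM '1' (now at pos=22)
pos=23: enter STRING mode
pos=23: emit STR "a" (now at pos=26)
pos=27: emit ID 'val' (now at pos=30)
pos=31: emit ID 'y' (now at pos=32)
DONE. 12 tokens: [NUM, STR, NUM, RPAREN, NUM, MINUS, ID, NUM, NUM, STR, ID, ID]

Answer: 12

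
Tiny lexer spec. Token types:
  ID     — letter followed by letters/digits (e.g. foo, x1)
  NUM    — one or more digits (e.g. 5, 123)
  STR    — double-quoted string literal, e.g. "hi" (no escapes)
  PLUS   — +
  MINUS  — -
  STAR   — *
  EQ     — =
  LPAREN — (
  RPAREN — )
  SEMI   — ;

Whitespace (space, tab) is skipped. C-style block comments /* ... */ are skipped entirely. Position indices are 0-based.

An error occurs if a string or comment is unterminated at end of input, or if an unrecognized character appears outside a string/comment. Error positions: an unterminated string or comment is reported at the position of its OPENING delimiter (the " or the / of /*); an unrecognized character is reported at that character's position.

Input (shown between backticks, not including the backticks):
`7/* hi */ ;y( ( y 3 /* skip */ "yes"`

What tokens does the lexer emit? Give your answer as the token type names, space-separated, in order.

pos=0: emit NUM '7' (now at pos=1)
pos=1: enter COMMENT mode (saw '/*')
exit COMMENT mode (now at pos=9)
pos=10: emit SEMI ';'
pos=11: emit ID 'y' (now at pos=12)
pos=12: emit LPAREN '('
pos=14: emit LPAREN '('
pos=16: emit ID 'y' (now at pos=17)
pos=18: emit NUM '3' (now at pos=19)
pos=20: enter COMMENT mode (saw '/*')
exit COMMENT mode (now at pos=30)
pos=31: enter STRING mode
pos=31: emit STR "yes" (now at pos=36)
DONE. 8 tokens: [NUM, SEMI, ID, LPAREN, LPAREN, ID, NUM, STR]

Answer: NUM SEMI ID LPAREN LPAREN ID NUM STR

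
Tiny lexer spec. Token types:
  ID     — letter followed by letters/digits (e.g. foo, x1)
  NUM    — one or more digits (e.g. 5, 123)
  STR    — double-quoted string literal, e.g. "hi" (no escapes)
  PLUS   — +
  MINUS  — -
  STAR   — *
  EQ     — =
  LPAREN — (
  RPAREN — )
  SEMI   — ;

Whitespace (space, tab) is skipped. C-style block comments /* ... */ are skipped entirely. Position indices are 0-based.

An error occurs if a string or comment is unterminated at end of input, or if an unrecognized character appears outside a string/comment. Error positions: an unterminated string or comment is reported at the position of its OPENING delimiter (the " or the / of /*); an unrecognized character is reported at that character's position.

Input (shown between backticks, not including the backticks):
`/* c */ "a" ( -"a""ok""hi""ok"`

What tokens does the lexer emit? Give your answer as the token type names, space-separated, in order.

pos=0: enter COMMENT mode (saw '/*')
exit COMMENT mode (now at pos=7)
pos=8: enter STRING mode
pos=8: emit STR "a" (now at pos=11)
pos=12: emit LPAREN '('
pos=14: emit MINUS '-'
pos=15: enter STRING mode
pos=15: emit STR "a" (now at pos=18)
pos=18: enter STRING mode
pos=18: emit STR "ok" (now at pos=22)
pos=22: enter STRING mode
pos=22: emit STR "hi" (now at pos=26)
pos=26: enter STRING mode
pos=26: emit STR "ok" (now at pos=30)
DONE. 7 tokens: [STR, LPAREN, MINUS, STR, STR, STR, STR]

Answer: STR LPAREN MINUS STR STR STR STR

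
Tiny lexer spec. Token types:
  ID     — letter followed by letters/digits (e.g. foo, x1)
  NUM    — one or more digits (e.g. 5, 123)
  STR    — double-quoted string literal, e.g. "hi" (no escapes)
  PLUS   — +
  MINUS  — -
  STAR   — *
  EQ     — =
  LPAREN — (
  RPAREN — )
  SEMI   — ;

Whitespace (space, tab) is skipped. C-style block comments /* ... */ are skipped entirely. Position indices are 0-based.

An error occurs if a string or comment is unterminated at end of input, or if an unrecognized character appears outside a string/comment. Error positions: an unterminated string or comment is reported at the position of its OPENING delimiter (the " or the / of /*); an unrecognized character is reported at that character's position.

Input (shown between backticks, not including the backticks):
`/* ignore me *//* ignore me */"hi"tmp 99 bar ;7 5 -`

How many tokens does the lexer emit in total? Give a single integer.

pos=0: enter COMMENT mode (saw '/*')
exit COMMENT mode (now at pos=15)
pos=15: enter COMMENT mode (saw '/*')
exit COMMENT mode (now at pos=30)
pos=30: enter STRING mode
pos=30: emit STR "hi" (now at pos=34)
pos=34: emit ID 'tmp' (now at pos=37)
pos=38: emit NUM '99' (now at pos=40)
pos=41: emit ID 'bar' (now at pos=44)
pos=45: emit SEMI ';'
pos=46: emit NUM '7' (now at pos=47)
pos=48: emit NUM '5' (now at pos=49)
pos=50: emit MINUS '-'
DONE. 8 tokens: [STR, ID, NUM, ID, SEMI, NUM, NUM, MINUS]

Answer: 8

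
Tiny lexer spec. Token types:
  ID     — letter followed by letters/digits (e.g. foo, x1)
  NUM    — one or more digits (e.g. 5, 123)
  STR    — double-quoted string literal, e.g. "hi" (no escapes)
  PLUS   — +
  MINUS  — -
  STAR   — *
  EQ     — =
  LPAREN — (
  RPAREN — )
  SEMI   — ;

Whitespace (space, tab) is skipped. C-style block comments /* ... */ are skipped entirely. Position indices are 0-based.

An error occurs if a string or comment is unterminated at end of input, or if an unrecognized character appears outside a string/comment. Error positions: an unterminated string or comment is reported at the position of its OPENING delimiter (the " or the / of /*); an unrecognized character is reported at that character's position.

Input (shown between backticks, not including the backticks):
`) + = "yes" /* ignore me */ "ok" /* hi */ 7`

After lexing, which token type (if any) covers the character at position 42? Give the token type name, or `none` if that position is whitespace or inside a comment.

pos=0: emit RPAREN ')'
pos=2: emit PLUS '+'
pos=4: emit EQ '='
pos=6: enter STRING mode
pos=6: emit STR "yes" (now at pos=11)
pos=12: enter COMMENT mode (saw '/*')
exit COMMENT mode (now at pos=27)
pos=28: enter STRING mode
pos=28: emit STR "ok" (now at pos=32)
pos=33: enter COMMENT mode (saw '/*')
exit COMMENT mode (now at pos=41)
pos=42: emit NUM '7' (now at pos=43)
DONE. 6 tokens: [RPAREN, PLUS, EQ, STR, STR, NUM]
Position 42: char is '7' -> NUM

Answer: NUM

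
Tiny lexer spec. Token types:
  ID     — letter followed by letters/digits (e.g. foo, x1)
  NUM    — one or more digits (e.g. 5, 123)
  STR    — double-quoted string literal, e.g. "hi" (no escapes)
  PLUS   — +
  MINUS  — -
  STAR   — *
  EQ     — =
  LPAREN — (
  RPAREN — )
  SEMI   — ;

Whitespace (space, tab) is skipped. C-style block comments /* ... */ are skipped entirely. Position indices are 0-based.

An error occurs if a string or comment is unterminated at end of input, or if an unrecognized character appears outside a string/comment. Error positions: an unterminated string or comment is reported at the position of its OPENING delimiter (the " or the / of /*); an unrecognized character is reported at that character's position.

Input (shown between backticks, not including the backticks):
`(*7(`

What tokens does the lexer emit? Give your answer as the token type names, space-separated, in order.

Answer: LPAREN STAR NUM LPAREN

Derivation:
pos=0: emit LPAREN '('
pos=1: emit STAR '*'
pos=2: emit NUM '7' (now at pos=3)
pos=3: emit LPAREN '('
DONE. 4 tokens: [LPAREN, STAR, NUM, LPAREN]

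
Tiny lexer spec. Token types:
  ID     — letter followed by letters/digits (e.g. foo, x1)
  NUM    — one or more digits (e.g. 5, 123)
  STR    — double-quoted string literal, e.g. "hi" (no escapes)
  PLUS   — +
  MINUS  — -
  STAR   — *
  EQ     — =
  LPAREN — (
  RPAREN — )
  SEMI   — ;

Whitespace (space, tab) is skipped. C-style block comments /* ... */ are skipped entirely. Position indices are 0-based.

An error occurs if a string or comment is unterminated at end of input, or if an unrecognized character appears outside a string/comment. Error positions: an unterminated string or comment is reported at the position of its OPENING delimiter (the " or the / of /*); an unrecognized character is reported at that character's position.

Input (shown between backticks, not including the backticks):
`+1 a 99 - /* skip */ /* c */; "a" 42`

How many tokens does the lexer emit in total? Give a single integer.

Answer: 8

Derivation:
pos=0: emit PLUS '+'
pos=1: emit NUM '1' (now at pos=2)
pos=3: emit ID 'a' (now at pos=4)
pos=5: emit NUM '99' (now at pos=7)
pos=8: emit MINUS '-'
pos=10: enter COMMENT mode (saw '/*')
exit COMMENT mode (now at pos=20)
pos=21: enter COMMENT mode (saw '/*')
exit COMMENT mode (now at pos=28)
pos=28: emit SEMI ';'
pos=30: enter STRING mode
pos=30: emit STR "a" (now at pos=33)
pos=34: emit NUM '42' (now at pos=36)
DONE. 8 tokens: [PLUS, NUM, ID, NUM, MINUS, SEMI, STR, NUM]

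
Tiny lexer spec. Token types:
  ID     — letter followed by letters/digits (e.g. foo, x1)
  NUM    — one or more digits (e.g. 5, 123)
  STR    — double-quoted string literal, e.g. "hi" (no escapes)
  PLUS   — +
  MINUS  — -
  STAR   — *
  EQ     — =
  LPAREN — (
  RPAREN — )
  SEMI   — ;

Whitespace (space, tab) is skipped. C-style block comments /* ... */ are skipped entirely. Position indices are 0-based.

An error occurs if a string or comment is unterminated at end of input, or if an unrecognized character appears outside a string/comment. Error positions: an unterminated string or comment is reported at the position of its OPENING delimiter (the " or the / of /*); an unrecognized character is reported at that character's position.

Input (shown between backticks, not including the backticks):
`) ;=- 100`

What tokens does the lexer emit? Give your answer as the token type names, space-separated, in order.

Answer: RPAREN SEMI EQ MINUS NUM

Derivation:
pos=0: emit RPAREN ')'
pos=2: emit SEMI ';'
pos=3: emit EQ '='
pos=4: emit MINUS '-'
pos=6: emit NUM '100' (now at pos=9)
DONE. 5 tokens: [RPAREN, SEMI, EQ, MINUS, NUM]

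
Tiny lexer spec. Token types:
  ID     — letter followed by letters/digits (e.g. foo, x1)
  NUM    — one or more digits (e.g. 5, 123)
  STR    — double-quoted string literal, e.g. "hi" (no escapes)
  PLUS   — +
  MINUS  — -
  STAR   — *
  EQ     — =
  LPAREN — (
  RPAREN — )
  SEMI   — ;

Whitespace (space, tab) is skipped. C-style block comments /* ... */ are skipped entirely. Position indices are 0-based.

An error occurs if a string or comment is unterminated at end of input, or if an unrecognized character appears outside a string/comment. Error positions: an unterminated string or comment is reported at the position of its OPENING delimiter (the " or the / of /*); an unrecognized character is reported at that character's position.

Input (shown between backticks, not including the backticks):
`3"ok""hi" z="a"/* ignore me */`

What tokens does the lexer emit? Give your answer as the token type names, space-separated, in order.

pos=0: emit NUM '3' (now at pos=1)
pos=1: enter STRING mode
pos=1: emit STR "ok" (now at pos=5)
pos=5: enter STRING mode
pos=5: emit STR "hi" (now at pos=9)
pos=10: emit ID 'z' (now at pos=11)
pos=11: emit EQ '='
pos=12: enter STRING mode
pos=12: emit STR "a" (now at pos=15)
pos=15: enter COMMENT mode (saw '/*')
exit COMMENT mode (now at pos=30)
DONE. 6 tokens: [NUM, STR, STR, ID, EQ, STR]

Answer: NUM STR STR ID EQ STR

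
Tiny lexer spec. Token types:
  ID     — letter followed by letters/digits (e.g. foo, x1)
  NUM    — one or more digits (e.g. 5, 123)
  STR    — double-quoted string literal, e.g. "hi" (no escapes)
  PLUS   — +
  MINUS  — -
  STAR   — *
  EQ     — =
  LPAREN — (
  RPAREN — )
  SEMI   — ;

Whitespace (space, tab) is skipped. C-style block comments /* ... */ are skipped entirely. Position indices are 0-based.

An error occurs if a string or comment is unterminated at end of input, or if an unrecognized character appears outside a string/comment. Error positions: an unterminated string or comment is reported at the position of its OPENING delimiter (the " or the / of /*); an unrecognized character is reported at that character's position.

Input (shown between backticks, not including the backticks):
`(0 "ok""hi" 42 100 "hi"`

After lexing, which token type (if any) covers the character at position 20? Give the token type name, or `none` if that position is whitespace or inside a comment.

pos=0: emit LPAREN '('
pos=1: emit NUM '0' (now at pos=2)
pos=3: enter STRING mode
pos=3: emit STR "ok" (now at pos=7)
pos=7: enter STRING mode
pos=7: emit STR "hi" (now at pos=11)
pos=12: emit NUM '42' (now at pos=14)
pos=15: emit NUM '100' (now at pos=18)
pos=19: enter STRING mode
pos=19: emit STR "hi" (now at pos=23)
DONE. 7 tokens: [LPAREN, NUM, STR, STR, NUM, NUM, STR]
Position 20: char is 'h' -> STR

Answer: STR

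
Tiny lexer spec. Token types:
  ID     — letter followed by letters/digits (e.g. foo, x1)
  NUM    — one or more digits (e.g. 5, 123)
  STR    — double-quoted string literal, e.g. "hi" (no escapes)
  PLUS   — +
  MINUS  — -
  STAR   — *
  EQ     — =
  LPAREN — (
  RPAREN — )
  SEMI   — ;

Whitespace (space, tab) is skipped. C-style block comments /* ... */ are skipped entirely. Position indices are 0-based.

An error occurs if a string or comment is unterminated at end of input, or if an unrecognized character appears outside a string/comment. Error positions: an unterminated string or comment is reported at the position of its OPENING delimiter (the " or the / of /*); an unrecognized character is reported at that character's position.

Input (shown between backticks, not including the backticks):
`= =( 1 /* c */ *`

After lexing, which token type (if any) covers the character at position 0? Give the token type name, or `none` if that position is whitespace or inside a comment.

Answer: EQ

Derivation:
pos=0: emit EQ '='
pos=2: emit EQ '='
pos=3: emit LPAREN '('
pos=5: emit NUM '1' (now at pos=6)
pos=7: enter COMMENT mode (saw '/*')
exit COMMENT mode (now at pos=14)
pos=15: emit STAR '*'
DONE. 5 tokens: [EQ, EQ, LPAREN, NUM, STAR]
Position 0: char is '=' -> EQ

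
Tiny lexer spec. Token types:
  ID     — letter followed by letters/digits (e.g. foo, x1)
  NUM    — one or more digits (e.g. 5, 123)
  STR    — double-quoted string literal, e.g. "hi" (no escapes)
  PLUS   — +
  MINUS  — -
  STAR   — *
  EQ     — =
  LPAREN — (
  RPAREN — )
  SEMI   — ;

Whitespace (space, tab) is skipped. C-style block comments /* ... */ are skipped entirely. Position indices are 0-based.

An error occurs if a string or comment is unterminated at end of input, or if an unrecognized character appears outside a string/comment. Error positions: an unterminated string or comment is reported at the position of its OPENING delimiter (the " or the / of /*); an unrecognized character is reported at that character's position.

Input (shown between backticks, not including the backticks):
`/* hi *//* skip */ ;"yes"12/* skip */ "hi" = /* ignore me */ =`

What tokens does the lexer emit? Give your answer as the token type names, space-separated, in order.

pos=0: enter COMMENT mode (saw '/*')
exit COMMENT mode (now at pos=8)
pos=8: enter COMMENT mode (saw '/*')
exit COMMENT mode (now at pos=18)
pos=19: emit SEMI ';'
pos=20: enter STRING mode
pos=20: emit STR "yes" (now at pos=25)
pos=25: emit NUM '12' (now at pos=27)
pos=27: enter COMMENT mode (saw '/*')
exit COMMENT mode (now at pos=37)
pos=38: enter STRING mode
pos=38: emit STR "hi" (now at pos=42)
pos=43: emit EQ '='
pos=45: enter COMMENT mode (saw '/*')
exit COMMENT mode (now at pos=60)
pos=61: emit EQ '='
DONE. 6 tokens: [SEMI, STR, NUM, STR, EQ, EQ]

Answer: SEMI STR NUM STR EQ EQ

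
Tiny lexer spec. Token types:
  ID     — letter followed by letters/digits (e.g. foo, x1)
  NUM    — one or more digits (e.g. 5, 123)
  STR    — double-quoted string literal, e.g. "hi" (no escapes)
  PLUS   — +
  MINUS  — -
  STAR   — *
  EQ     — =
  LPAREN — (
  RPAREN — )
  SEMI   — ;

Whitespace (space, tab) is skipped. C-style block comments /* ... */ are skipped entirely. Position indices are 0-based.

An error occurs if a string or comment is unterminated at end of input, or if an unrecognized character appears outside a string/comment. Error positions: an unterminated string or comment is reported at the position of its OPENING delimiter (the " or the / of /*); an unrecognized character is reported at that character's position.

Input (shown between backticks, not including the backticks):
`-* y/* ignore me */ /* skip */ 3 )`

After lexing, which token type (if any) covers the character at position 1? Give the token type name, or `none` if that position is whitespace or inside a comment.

pos=0: emit MINUS '-'
pos=1: emit STAR '*'
pos=3: emit ID 'y' (now at pos=4)
pos=4: enter COMMENT mode (saw '/*')
exit COMMENT mode (now at pos=19)
pos=20: enter COMMENT mode (saw '/*')
exit COMMENT mode (now at pos=30)
pos=31: emit NUM '3' (now at pos=32)
pos=33: emit RPAREN ')'
DONE. 5 tokens: [MINUS, STAR, ID, NUM, RPAREN]
Position 1: char is '*' -> STAR

Answer: STAR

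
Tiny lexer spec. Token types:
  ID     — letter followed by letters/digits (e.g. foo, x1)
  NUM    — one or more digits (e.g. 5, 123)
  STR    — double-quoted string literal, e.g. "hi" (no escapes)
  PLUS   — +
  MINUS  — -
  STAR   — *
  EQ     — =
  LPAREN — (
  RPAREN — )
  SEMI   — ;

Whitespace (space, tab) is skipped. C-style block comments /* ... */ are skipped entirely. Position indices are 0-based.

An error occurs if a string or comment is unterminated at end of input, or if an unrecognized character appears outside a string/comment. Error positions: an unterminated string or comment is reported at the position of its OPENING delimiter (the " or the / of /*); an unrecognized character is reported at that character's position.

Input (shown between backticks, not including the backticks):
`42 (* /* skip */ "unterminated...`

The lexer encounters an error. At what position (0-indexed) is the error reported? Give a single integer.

pos=0: emit NUM '42' (now at pos=2)
pos=3: emit LPAREN '('
pos=4: emit STAR '*'
pos=6: enter COMMENT mode (saw '/*')
exit COMMENT mode (now at pos=16)
pos=17: enter STRING mode
pos=17: ERROR — unterminated string

Answer: 17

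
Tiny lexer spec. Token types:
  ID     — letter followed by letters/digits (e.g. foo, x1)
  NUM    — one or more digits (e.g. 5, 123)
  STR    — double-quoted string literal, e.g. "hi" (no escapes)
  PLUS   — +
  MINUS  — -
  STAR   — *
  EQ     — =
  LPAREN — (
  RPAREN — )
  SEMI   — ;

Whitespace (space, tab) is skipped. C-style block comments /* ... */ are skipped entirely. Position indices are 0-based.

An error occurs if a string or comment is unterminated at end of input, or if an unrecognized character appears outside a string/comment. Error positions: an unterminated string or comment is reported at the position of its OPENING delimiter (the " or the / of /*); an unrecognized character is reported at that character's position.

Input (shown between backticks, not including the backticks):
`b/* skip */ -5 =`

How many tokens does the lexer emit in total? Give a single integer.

Answer: 4

Derivation:
pos=0: emit ID 'b' (now at pos=1)
pos=1: enter COMMENT mode (saw '/*')
exit COMMENT mode (now at pos=11)
pos=12: emit MINUS '-'
pos=13: emit NUM '5' (now at pos=14)
pos=15: emit EQ '='
DONE. 4 tokens: [ID, MINUS, NUM, EQ]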